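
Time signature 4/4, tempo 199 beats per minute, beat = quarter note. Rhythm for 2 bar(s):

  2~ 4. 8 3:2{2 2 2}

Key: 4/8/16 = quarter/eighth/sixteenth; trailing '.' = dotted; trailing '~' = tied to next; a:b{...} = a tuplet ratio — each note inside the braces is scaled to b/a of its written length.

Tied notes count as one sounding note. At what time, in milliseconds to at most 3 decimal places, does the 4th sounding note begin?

1. 0.0ms @ 0 + 1055.276ms (7/2)
2. 1055.276ms @ 7/2 + 150.754ms (1/2)
3. 1206.03ms @ 4 + 402.01ms (4/3)
4. 1608.04ms @ 16/3 + 402.01ms (4/3)
5. 2010.05ms @ 20/3 + 402.01ms (4/3)

note 4 onset = 16/3b = 1608.04ms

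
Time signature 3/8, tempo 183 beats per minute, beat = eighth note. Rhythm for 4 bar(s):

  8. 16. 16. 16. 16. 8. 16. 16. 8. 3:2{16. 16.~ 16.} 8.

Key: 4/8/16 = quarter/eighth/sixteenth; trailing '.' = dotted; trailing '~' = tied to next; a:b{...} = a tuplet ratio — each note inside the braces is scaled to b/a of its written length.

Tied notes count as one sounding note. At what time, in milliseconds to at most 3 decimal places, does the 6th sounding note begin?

note 6 onset = 9/2b = 1475.41ms

1. 0.0ms @ 0 + 491.803ms (3/2)
2. 491.803ms @ 3/2 + 245.902ms (3/4)
3. 737.705ms @ 9/4 + 245.902ms (3/4)
4. 983.607ms @ 3 + 245.902ms (3/4)
5. 1229.508ms @ 15/4 + 245.902ms (3/4)
6. 1475.41ms @ 9/2 + 491.803ms (3/2)
7. 1967.213ms @ 6 + 245.902ms (3/4)
8. 2213.115ms @ 27/4 + 245.902ms (3/4)
9. 2459.016ms @ 15/2 + 491.803ms (3/2)
10. 2950.82ms @ 9 + 163.934ms (1/2)
11. 3114.754ms @ 19/2 + 327.869ms (1)
12. 3442.623ms @ 21/2 + 491.803ms (3/2)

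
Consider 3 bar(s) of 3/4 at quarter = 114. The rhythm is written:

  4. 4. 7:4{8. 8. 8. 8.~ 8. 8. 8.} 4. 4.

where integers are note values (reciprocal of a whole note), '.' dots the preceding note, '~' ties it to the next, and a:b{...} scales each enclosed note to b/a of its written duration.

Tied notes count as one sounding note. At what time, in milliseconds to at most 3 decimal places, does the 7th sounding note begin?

note 7 onset = 36/7b = 2706.767ms

1. 0.0ms @ 0 + 789.474ms (3/2)
2. 789.474ms @ 3/2 + 789.474ms (3/2)
3. 1578.947ms @ 3 + 225.564ms (3/7)
4. 1804.511ms @ 24/7 + 225.564ms (3/7)
5. 2030.075ms @ 27/7 + 225.564ms (3/7)
6. 2255.639ms @ 30/7 + 451.128ms (6/7)
7. 2706.767ms @ 36/7 + 225.564ms (3/7)
8. 2932.331ms @ 39/7 + 225.564ms (3/7)
9. 3157.895ms @ 6 + 789.474ms (3/2)
10. 3947.368ms @ 15/2 + 789.474ms (3/2)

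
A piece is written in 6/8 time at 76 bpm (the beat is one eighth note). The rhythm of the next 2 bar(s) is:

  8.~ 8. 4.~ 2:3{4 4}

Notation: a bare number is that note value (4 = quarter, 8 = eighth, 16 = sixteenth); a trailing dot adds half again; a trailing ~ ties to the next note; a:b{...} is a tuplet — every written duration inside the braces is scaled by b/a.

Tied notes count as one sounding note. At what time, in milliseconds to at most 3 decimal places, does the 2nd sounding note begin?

note 2 onset = 3b = 2368.421ms

1. 0.0ms @ 0 + 2368.421ms (3)
2. 2368.421ms @ 3 + 4736.842ms (6)
3. 7105.263ms @ 9 + 2368.421ms (3)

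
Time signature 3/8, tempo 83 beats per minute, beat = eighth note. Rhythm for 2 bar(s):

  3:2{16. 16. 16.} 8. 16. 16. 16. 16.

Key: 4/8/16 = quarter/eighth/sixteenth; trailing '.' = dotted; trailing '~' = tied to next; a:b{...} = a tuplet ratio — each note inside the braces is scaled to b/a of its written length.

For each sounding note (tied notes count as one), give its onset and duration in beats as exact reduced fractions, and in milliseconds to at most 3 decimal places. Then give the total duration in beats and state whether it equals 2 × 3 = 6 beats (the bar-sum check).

1) 0.0ms=0b +361.446ms=1/2b
2) 361.446ms=1/2b +361.446ms=1/2b
3) 722.892ms=1b +361.446ms=1/2b
4) 1084.337ms=3/2b +1084.337ms=3/2b
5) 2168.675ms=3b +542.169ms=3/4b
6) 2710.843ms=15/4b +542.169ms=3/4b
7) 3253.012ms=9/2b +542.169ms=3/4b
8) 3795.181ms=21/4b +542.169ms=3/4b
Σ=6b of 6 (83bpm 3/8) — PASS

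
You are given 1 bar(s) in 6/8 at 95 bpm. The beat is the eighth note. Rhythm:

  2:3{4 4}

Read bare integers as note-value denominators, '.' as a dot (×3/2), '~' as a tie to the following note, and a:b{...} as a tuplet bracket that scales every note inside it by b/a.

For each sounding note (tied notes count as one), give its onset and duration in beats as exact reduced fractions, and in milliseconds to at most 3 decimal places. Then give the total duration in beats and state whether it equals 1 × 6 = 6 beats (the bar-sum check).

1) 0.0ms=0b +1894.737ms=3b
2) 1894.737ms=3b +1894.737ms=3b
Σ=6b of 6 (95bpm 6/8) — PASS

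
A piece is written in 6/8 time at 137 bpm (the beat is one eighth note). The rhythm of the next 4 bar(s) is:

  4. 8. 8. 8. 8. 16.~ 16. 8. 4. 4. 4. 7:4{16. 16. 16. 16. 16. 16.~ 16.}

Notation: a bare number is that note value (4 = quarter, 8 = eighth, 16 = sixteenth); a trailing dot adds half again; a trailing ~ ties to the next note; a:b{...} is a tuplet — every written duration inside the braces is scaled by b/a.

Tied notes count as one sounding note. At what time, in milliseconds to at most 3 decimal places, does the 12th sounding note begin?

1. 0.0ms @ 0 + 1313.869ms (3)
2. 1313.869ms @ 3 + 656.934ms (3/2)
3. 1970.803ms @ 9/2 + 656.934ms (3/2)
4. 2627.737ms @ 6 + 656.934ms (3/2)
5. 3284.672ms @ 15/2 + 656.934ms (3/2)
6. 3941.606ms @ 9 + 656.934ms (3/2)
7. 4598.54ms @ 21/2 + 656.934ms (3/2)
8. 5255.474ms @ 12 + 1313.869ms (3)
9. 6569.343ms @ 15 + 1313.869ms (3)
10. 7883.212ms @ 18 + 1313.869ms (3)
11. 9197.08ms @ 21 + 187.696ms (3/7)
12. 9384.776ms @ 150/7 + 187.696ms (3/7)
13. 9572.471ms @ 153/7 + 187.696ms (3/7)
14. 9760.167ms @ 156/7 + 187.696ms (3/7)
15. 9947.862ms @ 159/7 + 187.696ms (3/7)
16. 10135.558ms @ 162/7 + 375.391ms (6/7)

note 12 onset = 150/7b = 9384.776ms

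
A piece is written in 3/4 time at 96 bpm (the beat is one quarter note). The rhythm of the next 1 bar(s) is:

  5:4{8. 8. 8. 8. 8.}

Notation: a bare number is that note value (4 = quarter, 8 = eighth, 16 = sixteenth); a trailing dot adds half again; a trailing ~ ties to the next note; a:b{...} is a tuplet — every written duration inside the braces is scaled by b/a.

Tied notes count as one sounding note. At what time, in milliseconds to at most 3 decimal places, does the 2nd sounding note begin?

1. 0.0ms @ 0 + 375.0ms (3/5)
2. 375.0ms @ 3/5 + 375.0ms (3/5)
3. 750.0ms @ 6/5 + 375.0ms (3/5)
4. 1125.0ms @ 9/5 + 375.0ms (3/5)
5. 1500.0ms @ 12/5 + 375.0ms (3/5)

note 2 onset = 3/5b = 375.0ms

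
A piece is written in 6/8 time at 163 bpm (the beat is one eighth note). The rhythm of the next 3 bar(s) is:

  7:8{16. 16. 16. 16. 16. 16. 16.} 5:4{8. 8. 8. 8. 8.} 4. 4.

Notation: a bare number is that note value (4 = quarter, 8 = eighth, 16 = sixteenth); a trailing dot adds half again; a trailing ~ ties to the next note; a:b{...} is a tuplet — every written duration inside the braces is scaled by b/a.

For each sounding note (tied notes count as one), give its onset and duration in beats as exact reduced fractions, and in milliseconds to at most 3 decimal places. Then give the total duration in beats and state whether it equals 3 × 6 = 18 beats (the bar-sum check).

1) 0.0ms=0b +315.513ms=6/7b
2) 315.513ms=6/7b +315.513ms=6/7b
3) 631.025ms=12/7b +315.513ms=6/7b
4) 946.538ms=18/7b +315.513ms=6/7b
5) 1262.051ms=24/7b +315.513ms=6/7b
6) 1577.564ms=30/7b +315.513ms=6/7b
7) 1893.076ms=36/7b +315.513ms=6/7b
8) 2208.589ms=6b +441.718ms=6/5b
9) 2650.307ms=36/5b +441.718ms=6/5b
10) 3092.025ms=42/5b +441.718ms=6/5b
11) 3533.742ms=48/5b +441.718ms=6/5b
12) 3975.46ms=54/5b +441.718ms=6/5b
13) 4417.178ms=12b +1104.294ms=3b
14) 5521.472ms=15b +1104.294ms=3b
Σ=18b of 18 (163bpm 6/8) — PASS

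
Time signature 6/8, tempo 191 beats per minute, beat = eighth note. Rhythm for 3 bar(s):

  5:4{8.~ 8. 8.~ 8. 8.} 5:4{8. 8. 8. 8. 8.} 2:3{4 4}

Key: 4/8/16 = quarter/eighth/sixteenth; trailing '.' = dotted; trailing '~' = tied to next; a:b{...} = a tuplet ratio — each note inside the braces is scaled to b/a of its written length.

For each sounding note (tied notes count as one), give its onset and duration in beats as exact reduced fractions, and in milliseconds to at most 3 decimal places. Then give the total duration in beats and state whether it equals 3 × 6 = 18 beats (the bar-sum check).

1) 0.0ms=0b +753.927ms=12/5b
2) 753.927ms=12/5b +753.927ms=12/5b
3) 1507.853ms=24/5b +376.963ms=6/5b
4) 1884.817ms=6b +376.963ms=6/5b
5) 2261.78ms=36/5b +376.963ms=6/5b
6) 2638.743ms=42/5b +376.963ms=6/5b
7) 3015.707ms=48/5b +376.963ms=6/5b
8) 3392.67ms=54/5b +376.963ms=6/5b
9) 3769.634ms=12b +942.408ms=3b
10) 4712.042ms=15b +942.408ms=3b
Σ=18b of 18 (191bpm 6/8) — PASS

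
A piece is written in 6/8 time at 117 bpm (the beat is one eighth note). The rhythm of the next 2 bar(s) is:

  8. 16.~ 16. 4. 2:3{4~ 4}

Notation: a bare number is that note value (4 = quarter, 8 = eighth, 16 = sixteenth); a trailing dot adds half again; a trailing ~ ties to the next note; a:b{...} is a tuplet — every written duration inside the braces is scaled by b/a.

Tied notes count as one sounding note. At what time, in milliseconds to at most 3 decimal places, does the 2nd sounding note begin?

note 2 onset = 3/2b = 769.231ms

1. 0.0ms @ 0 + 769.231ms (3/2)
2. 769.231ms @ 3/2 + 769.231ms (3/2)
3. 1538.462ms @ 3 + 1538.462ms (3)
4. 3076.923ms @ 6 + 3076.923ms (6)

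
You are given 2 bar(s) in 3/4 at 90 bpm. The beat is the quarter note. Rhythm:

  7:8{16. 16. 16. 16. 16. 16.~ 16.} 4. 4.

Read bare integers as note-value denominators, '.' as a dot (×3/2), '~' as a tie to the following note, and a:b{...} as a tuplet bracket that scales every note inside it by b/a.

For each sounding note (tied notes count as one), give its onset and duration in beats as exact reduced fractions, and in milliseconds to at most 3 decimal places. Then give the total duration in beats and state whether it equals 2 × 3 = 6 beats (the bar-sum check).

1) 0.0ms=0b +285.714ms=3/7b
2) 285.714ms=3/7b +285.714ms=3/7b
3) 571.429ms=6/7b +285.714ms=3/7b
4) 857.143ms=9/7b +285.714ms=3/7b
5) 1142.857ms=12/7b +285.714ms=3/7b
6) 1428.571ms=15/7b +571.429ms=6/7b
7) 2000.0ms=3b +1000.0ms=3/2b
8) 3000.0ms=9/2b +1000.0ms=3/2b
Σ=6b of 6 (90bpm 3/4) — PASS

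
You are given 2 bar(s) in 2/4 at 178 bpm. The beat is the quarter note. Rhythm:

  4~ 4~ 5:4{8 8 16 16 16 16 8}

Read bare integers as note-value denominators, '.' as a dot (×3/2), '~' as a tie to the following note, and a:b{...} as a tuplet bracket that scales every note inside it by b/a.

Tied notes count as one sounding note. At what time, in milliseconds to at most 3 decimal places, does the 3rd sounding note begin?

1. 0.0ms @ 0 + 808.989ms (12/5)
2. 808.989ms @ 12/5 + 134.831ms (2/5)
3. 943.82ms @ 14/5 + 67.416ms (1/5)
4. 1011.236ms @ 3 + 67.416ms (1/5)
5. 1078.652ms @ 16/5 + 67.416ms (1/5)
6. 1146.067ms @ 17/5 + 67.416ms (1/5)
7. 1213.483ms @ 18/5 + 134.831ms (2/5)

note 3 onset = 14/5b = 943.82ms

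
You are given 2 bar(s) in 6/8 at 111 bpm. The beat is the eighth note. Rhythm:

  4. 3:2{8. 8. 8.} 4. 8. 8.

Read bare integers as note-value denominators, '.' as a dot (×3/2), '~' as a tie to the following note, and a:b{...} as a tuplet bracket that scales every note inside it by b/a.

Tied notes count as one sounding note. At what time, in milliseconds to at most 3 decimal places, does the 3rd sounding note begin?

1. 0.0ms @ 0 + 1621.622ms (3)
2. 1621.622ms @ 3 + 540.541ms (1)
3. 2162.162ms @ 4 + 540.541ms (1)
4. 2702.703ms @ 5 + 540.541ms (1)
5. 3243.243ms @ 6 + 1621.622ms (3)
6. 4864.865ms @ 9 + 810.811ms (3/2)
7. 5675.676ms @ 21/2 + 810.811ms (3/2)

note 3 onset = 4b = 2162.162ms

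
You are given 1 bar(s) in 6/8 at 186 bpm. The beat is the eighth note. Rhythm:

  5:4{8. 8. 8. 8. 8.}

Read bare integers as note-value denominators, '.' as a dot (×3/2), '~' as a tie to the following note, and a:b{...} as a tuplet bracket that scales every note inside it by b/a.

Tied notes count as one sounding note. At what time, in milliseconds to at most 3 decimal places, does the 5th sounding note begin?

note 5 onset = 24/5b = 1548.387ms

1. 0.0ms @ 0 + 387.097ms (6/5)
2. 387.097ms @ 6/5 + 387.097ms (6/5)
3. 774.194ms @ 12/5 + 387.097ms (6/5)
4. 1161.29ms @ 18/5 + 387.097ms (6/5)
5. 1548.387ms @ 24/5 + 387.097ms (6/5)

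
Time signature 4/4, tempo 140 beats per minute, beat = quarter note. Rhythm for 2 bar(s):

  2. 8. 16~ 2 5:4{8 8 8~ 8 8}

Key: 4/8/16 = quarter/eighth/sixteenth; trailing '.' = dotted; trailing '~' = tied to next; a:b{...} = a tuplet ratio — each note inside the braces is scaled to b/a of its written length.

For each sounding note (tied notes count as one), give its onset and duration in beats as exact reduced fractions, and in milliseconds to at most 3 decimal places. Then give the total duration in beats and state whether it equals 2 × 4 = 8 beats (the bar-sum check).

1) 0.0ms=0b +1285.714ms=3b
2) 1285.714ms=3b +321.429ms=3/4b
3) 1607.143ms=15/4b +964.286ms=9/4b
4) 2571.429ms=6b +171.429ms=2/5b
5) 2742.857ms=32/5b +171.429ms=2/5b
6) 2914.286ms=34/5b +342.857ms=4/5b
7) 3257.143ms=38/5b +171.429ms=2/5b
Σ=8b of 8 (140bpm 4/4) — PASS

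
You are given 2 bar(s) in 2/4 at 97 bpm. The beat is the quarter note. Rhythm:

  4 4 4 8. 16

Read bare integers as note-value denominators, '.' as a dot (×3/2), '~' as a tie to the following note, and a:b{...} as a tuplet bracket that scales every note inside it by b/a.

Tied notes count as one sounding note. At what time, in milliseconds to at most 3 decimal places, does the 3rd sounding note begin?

1. 0.0ms @ 0 + 618.557ms (1)
2. 618.557ms @ 1 + 618.557ms (1)
3. 1237.113ms @ 2 + 618.557ms (1)
4. 1855.67ms @ 3 + 463.918ms (3/4)
5. 2319.588ms @ 15/4 + 154.639ms (1/4)

note 3 onset = 2b = 1237.113ms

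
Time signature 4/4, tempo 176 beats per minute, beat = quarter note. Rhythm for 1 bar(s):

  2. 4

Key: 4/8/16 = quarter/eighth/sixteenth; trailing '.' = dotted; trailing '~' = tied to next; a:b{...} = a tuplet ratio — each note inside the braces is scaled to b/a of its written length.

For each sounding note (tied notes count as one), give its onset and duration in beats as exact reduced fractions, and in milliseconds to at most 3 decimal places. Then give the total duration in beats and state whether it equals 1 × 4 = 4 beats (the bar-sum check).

1) 0.0ms=0b +1022.727ms=3b
2) 1022.727ms=3b +340.909ms=1b
Σ=4b of 4 (176bpm 4/4) — PASS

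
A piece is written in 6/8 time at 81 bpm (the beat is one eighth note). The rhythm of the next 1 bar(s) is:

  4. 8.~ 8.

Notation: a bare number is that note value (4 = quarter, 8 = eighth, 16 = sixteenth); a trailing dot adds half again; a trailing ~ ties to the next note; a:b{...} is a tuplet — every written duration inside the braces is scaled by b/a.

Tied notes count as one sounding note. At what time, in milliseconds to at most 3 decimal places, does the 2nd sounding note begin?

note 2 onset = 3b = 2222.222ms

1. 0.0ms @ 0 + 2222.222ms (3)
2. 2222.222ms @ 3 + 2222.222ms (3)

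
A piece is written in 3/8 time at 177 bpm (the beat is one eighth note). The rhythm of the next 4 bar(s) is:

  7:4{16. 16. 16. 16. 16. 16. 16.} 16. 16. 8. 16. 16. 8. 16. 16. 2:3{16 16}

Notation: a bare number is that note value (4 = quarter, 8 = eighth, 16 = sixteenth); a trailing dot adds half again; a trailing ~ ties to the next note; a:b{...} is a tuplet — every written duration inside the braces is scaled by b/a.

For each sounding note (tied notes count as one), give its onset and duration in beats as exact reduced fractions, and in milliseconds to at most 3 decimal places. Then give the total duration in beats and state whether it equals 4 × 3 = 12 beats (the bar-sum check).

1) 0.0ms=0b +145.278ms=3/7b
2) 145.278ms=3/7b +145.278ms=3/7b
3) 290.557ms=6/7b +145.278ms=3/7b
4) 435.835ms=9/7b +145.278ms=3/7b
5) 581.114ms=12/7b +145.278ms=3/7b
6) 726.392ms=15/7b +145.278ms=3/7b
7) 871.671ms=18/7b +145.278ms=3/7b
8) 1016.949ms=3b +254.237ms=3/4b
9) 1271.186ms=15/4b +254.237ms=3/4b
10) 1525.424ms=9/2b +508.475ms=3/2b
11) 2033.898ms=6b +254.237ms=3/4b
12) 2288.136ms=27/4b +254.237ms=3/4b
13) 2542.373ms=15/2b +508.475ms=3/2b
14) 3050.847ms=9b +254.237ms=3/4b
15) 3305.085ms=39/4b +254.237ms=3/4b
16) 3559.322ms=21/2b +254.237ms=3/4b
17) 3813.559ms=45/4b +254.237ms=3/4b
Σ=12b of 12 (177bpm 3/8) — PASS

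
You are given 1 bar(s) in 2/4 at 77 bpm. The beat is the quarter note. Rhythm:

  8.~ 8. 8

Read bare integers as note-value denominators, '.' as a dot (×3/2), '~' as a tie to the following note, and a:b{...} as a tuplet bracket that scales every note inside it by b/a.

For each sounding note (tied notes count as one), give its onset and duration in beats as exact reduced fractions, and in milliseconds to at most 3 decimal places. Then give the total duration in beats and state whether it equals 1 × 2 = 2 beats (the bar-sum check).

1) 0.0ms=0b +1168.831ms=3/2b
2) 1168.831ms=3/2b +389.61ms=1/2b
Σ=2b of 2 (77bpm 2/4) — PASS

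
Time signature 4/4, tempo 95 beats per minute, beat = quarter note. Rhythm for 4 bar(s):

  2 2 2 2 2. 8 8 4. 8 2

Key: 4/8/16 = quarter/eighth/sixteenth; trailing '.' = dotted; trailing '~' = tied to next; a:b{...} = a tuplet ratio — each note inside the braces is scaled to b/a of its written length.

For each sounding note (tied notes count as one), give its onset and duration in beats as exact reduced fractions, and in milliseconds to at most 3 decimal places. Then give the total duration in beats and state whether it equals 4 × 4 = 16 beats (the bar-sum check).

1) 0.0ms=0b +1263.158ms=2b
2) 1263.158ms=2b +1263.158ms=2b
3) 2526.316ms=4b +1263.158ms=2b
4) 3789.474ms=6b +1263.158ms=2b
5) 5052.632ms=8b +1894.737ms=3b
6) 6947.368ms=11b +315.789ms=1/2b
7) 7263.158ms=23/2b +315.789ms=1/2b
8) 7578.947ms=12b +947.368ms=3/2b
9) 8526.316ms=27/2b +315.789ms=1/2b
10) 8842.105ms=14b +1263.158ms=2b
Σ=16b of 16 (95bpm 4/4) — PASS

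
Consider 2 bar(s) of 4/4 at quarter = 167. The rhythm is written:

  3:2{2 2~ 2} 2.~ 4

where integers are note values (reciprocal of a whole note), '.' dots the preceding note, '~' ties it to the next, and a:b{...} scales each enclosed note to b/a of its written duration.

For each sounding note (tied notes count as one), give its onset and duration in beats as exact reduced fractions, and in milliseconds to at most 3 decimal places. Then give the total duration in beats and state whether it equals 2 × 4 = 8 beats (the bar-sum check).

1) 0.0ms=0b +479.042ms=4/3b
2) 479.042ms=4/3b +958.084ms=8/3b
3) 1437.126ms=4b +1437.126ms=4b
Σ=8b of 8 (167bpm 4/4) — PASS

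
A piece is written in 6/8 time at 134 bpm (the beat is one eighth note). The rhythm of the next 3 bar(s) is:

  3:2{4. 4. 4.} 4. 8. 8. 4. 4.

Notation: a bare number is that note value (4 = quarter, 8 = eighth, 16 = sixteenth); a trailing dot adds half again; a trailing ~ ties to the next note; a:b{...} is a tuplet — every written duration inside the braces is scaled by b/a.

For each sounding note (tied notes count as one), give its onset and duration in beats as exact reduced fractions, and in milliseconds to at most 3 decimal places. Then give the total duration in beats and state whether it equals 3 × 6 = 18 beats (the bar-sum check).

1) 0.0ms=0b +895.522ms=2b
2) 895.522ms=2b +895.522ms=2b
3) 1791.045ms=4b +895.522ms=2b
4) 2686.567ms=6b +1343.284ms=3b
5) 4029.851ms=9b +671.642ms=3/2b
6) 4701.493ms=21/2b +671.642ms=3/2b
7) 5373.134ms=12b +1343.284ms=3b
8) 6716.418ms=15b +1343.284ms=3b
Σ=18b of 18 (134bpm 6/8) — PASS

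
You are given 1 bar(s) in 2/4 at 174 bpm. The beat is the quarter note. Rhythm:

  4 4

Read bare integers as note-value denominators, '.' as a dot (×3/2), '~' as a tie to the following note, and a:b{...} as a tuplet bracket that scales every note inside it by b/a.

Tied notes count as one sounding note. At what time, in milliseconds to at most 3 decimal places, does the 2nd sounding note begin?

note 2 onset = 1b = 344.828ms

1. 0.0ms @ 0 + 344.828ms (1)
2. 344.828ms @ 1 + 344.828ms (1)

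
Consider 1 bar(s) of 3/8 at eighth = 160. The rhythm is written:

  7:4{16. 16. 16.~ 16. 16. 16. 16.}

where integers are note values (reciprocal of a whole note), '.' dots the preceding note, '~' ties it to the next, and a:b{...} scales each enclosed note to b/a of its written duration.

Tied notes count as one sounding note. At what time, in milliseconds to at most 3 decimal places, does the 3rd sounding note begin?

note 3 onset = 6/7b = 321.429ms

1. 0.0ms @ 0 + 160.714ms (3/7)
2. 160.714ms @ 3/7 + 160.714ms (3/7)
3. 321.429ms @ 6/7 + 321.429ms (6/7)
4. 642.857ms @ 12/7 + 160.714ms (3/7)
5. 803.571ms @ 15/7 + 160.714ms (3/7)
6. 964.286ms @ 18/7 + 160.714ms (3/7)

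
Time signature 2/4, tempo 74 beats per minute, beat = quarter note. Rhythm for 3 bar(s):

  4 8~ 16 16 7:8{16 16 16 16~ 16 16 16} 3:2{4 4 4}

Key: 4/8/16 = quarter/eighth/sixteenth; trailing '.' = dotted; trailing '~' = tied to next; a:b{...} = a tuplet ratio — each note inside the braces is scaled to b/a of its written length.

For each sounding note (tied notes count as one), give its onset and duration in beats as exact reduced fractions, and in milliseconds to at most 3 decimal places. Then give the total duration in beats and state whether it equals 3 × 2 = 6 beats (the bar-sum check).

1) 0.0ms=0b +810.811ms=1b
2) 810.811ms=1b +608.108ms=3/4b
3) 1418.919ms=7/4b +202.703ms=1/4b
4) 1621.622ms=2b +231.66ms=2/7b
5) 1853.282ms=16/7b +231.66ms=2/7b
6) 2084.942ms=18/7b +231.66ms=2/7b
7) 2316.602ms=20/7b +463.32ms=4/7b
8) 2779.923ms=24/7b +231.66ms=2/7b
9) 3011.583ms=26/7b +231.66ms=2/7b
10) 3243.243ms=4b +540.541ms=2/3b
11) 3783.784ms=14/3b +540.541ms=2/3b
12) 4324.324ms=16/3b +540.541ms=2/3b
Σ=6b of 6 (74bpm 2/4) — PASS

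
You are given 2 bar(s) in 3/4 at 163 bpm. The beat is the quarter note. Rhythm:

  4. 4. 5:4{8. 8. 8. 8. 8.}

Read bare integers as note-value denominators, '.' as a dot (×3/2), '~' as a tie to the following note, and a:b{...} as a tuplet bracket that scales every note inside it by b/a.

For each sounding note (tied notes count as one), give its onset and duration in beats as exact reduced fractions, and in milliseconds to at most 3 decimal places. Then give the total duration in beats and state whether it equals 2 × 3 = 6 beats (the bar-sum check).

1) 0.0ms=0b +552.147ms=3/2b
2) 552.147ms=3/2b +552.147ms=3/2b
3) 1104.294ms=3b +220.859ms=3/5b
4) 1325.153ms=18/5b +220.859ms=3/5b
5) 1546.012ms=21/5b +220.859ms=3/5b
6) 1766.871ms=24/5b +220.859ms=3/5b
7) 1987.73ms=27/5b +220.859ms=3/5b
Σ=6b of 6 (163bpm 3/4) — PASS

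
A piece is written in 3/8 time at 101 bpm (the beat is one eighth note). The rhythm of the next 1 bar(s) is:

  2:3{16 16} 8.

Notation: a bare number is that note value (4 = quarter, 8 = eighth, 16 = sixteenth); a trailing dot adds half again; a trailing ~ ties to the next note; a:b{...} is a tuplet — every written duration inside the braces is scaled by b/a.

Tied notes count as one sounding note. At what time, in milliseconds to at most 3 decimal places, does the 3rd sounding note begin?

note 3 onset = 3/2b = 891.089ms

1. 0.0ms @ 0 + 445.545ms (3/4)
2. 445.545ms @ 3/4 + 445.545ms (3/4)
3. 891.089ms @ 3/2 + 891.089ms (3/2)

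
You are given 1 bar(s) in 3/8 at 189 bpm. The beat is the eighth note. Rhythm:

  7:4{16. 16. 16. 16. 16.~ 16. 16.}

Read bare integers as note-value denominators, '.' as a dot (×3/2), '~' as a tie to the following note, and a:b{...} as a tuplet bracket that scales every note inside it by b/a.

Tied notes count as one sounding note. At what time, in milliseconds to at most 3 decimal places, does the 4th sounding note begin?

note 4 onset = 9/7b = 408.163ms

1. 0.0ms @ 0 + 136.054ms (3/7)
2. 136.054ms @ 3/7 + 136.054ms (3/7)
3. 272.109ms @ 6/7 + 136.054ms (3/7)
4. 408.163ms @ 9/7 + 136.054ms (3/7)
5. 544.218ms @ 12/7 + 272.109ms (6/7)
6. 816.327ms @ 18/7 + 136.054ms (3/7)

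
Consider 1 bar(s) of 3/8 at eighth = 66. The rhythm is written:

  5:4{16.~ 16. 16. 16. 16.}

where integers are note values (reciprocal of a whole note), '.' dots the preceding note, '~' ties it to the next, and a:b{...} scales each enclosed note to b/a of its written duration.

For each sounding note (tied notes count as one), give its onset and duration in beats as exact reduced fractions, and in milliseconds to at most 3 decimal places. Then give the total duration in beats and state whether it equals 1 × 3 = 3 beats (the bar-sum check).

1) 0.0ms=0b +1090.909ms=6/5b
2) 1090.909ms=6/5b +545.455ms=3/5b
3) 1636.364ms=9/5b +545.455ms=3/5b
4) 2181.818ms=12/5b +545.455ms=3/5b
Σ=3b of 3 (66bpm 3/8) — PASS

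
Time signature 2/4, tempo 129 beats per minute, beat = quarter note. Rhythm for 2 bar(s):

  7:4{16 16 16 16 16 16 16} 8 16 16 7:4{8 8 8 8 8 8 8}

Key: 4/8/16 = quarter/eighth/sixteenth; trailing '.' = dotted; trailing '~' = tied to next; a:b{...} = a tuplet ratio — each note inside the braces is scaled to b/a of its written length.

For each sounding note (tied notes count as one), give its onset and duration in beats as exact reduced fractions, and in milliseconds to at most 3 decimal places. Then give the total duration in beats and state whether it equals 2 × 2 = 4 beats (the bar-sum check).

1) 0.0ms=0b +66.445ms=1/7b
2) 66.445ms=1/7b +66.445ms=1/7b
3) 132.89ms=2/7b +66.445ms=1/7b
4) 199.336ms=3/7b +66.445ms=1/7b
5) 265.781ms=4/7b +66.445ms=1/7b
6) 332.226ms=5/7b +66.445ms=1/7b
7) 398.671ms=6/7b +66.445ms=1/7b
8) 465.116ms=1b +232.558ms=1/2b
9) 697.674ms=3/2b +116.279ms=1/4b
10) 813.953ms=7/4b +116.279ms=1/4b
11) 930.233ms=2b +132.89ms=2/7b
12) 1063.123ms=16/7b +132.89ms=2/7b
13) 1196.013ms=18/7b +132.89ms=2/7b
14) 1328.904ms=20/7b +132.89ms=2/7b
15) 1461.794ms=22/7b +132.89ms=2/7b
16) 1594.684ms=24/7b +132.89ms=2/7b
17) 1727.575ms=26/7b +132.89ms=2/7b
Σ=4b of 4 (129bpm 2/4) — PASS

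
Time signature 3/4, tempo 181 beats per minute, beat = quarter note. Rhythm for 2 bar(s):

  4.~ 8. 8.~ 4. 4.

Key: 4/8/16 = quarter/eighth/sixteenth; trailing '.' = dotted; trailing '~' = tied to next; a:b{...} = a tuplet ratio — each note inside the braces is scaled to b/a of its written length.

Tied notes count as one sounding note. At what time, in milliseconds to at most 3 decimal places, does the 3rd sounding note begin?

1. 0.0ms @ 0 + 745.856ms (9/4)
2. 745.856ms @ 9/4 + 745.856ms (9/4)
3. 1491.713ms @ 9/2 + 497.238ms (3/2)

note 3 onset = 9/2b = 1491.713ms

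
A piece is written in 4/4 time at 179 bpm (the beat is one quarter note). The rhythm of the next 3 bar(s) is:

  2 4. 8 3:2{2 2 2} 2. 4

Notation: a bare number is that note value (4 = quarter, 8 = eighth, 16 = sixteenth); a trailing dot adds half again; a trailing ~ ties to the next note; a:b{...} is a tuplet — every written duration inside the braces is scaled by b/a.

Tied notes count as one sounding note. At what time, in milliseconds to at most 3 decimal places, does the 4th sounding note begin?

note 4 onset = 4b = 1340.782ms

1. 0.0ms @ 0 + 670.391ms (2)
2. 670.391ms @ 2 + 502.793ms (3/2)
3. 1173.184ms @ 7/2 + 167.598ms (1/2)
4. 1340.782ms @ 4 + 446.927ms (4/3)
5. 1787.709ms @ 16/3 + 446.927ms (4/3)
6. 2234.637ms @ 20/3 + 446.927ms (4/3)
7. 2681.564ms @ 8 + 1005.587ms (3)
8. 3687.151ms @ 11 + 335.196ms (1)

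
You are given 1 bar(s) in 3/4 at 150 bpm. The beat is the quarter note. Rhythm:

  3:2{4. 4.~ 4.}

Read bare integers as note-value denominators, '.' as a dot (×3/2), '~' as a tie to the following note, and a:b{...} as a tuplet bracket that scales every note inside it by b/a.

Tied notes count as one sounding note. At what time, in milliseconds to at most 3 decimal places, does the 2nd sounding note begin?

note 2 onset = 1b = 400.0ms

1. 0.0ms @ 0 + 400.0ms (1)
2. 400.0ms @ 1 + 800.0ms (2)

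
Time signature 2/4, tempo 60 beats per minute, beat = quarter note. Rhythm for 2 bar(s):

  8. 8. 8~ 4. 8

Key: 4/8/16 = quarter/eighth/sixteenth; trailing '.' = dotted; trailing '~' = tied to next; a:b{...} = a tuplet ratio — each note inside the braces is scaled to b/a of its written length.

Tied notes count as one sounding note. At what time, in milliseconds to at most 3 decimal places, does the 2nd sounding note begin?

1. 0.0ms @ 0 + 750.0ms (3/4)
2. 750.0ms @ 3/4 + 750.0ms (3/4)
3. 1500.0ms @ 3/2 + 2000.0ms (2)
4. 3500.0ms @ 7/2 + 500.0ms (1/2)

note 2 onset = 3/4b = 750.0ms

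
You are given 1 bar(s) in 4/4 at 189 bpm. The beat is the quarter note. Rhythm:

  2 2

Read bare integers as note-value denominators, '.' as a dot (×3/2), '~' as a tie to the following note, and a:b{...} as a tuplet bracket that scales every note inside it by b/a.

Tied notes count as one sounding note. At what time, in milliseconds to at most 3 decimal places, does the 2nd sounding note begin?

note 2 onset = 2b = 634.921ms

1. 0.0ms @ 0 + 634.921ms (2)
2. 634.921ms @ 2 + 634.921ms (2)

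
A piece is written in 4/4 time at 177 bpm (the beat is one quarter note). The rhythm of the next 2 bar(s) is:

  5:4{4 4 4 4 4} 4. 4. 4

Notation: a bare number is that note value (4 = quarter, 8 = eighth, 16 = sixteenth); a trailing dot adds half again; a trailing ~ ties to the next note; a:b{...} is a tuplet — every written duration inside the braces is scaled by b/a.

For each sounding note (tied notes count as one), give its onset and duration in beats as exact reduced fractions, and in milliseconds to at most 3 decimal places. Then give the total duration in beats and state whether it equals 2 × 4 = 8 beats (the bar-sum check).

1) 0.0ms=0b +271.186ms=4/5b
2) 271.186ms=4/5b +271.186ms=4/5b
3) 542.373ms=8/5b +271.186ms=4/5b
4) 813.559ms=12/5b +271.186ms=4/5b
5) 1084.746ms=16/5b +271.186ms=4/5b
6) 1355.932ms=4b +508.475ms=3/2b
7) 1864.407ms=11/2b +508.475ms=3/2b
8) 2372.881ms=7b +338.983ms=1b
Σ=8b of 8 (177bpm 4/4) — PASS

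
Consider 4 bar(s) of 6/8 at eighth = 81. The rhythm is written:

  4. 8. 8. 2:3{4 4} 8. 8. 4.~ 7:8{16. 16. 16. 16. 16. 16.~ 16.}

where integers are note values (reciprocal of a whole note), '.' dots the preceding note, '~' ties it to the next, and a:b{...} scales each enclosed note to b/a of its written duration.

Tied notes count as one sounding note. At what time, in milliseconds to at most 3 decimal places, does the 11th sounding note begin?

note 11 onset = 144/7b = 15238.095ms

1. 0.0ms @ 0 + 2222.222ms (3)
2. 2222.222ms @ 3 + 1111.111ms (3/2)
3. 3333.333ms @ 9/2 + 1111.111ms (3/2)
4. 4444.444ms @ 6 + 2222.222ms (3)
5. 6666.667ms @ 9 + 2222.222ms (3)
6. 8888.889ms @ 12 + 1111.111ms (3/2)
7. 10000.0ms @ 27/2 + 1111.111ms (3/2)
8. 11111.111ms @ 15 + 2857.143ms (27/7)
9. 13968.254ms @ 132/7 + 634.921ms (6/7)
10. 14603.175ms @ 138/7 + 634.921ms (6/7)
11. 15238.095ms @ 144/7 + 634.921ms (6/7)
12. 15873.016ms @ 150/7 + 634.921ms (6/7)
13. 16507.937ms @ 156/7 + 1269.841ms (12/7)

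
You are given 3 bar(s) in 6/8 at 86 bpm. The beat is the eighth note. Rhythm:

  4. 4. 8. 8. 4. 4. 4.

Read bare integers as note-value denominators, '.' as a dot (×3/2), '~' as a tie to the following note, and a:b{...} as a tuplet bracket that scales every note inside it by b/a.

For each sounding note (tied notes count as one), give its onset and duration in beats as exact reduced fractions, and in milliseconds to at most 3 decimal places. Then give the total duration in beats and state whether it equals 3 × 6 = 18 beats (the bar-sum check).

1) 0.0ms=0b +2093.023ms=3b
2) 2093.023ms=3b +2093.023ms=3b
3) 4186.047ms=6b +1046.512ms=3/2b
4) 5232.558ms=15/2b +1046.512ms=3/2b
5) 6279.07ms=9b +2093.023ms=3b
6) 8372.093ms=12b +2093.023ms=3b
7) 10465.116ms=15b +2093.023ms=3b
Σ=18b of 18 (86bpm 6/8) — PASS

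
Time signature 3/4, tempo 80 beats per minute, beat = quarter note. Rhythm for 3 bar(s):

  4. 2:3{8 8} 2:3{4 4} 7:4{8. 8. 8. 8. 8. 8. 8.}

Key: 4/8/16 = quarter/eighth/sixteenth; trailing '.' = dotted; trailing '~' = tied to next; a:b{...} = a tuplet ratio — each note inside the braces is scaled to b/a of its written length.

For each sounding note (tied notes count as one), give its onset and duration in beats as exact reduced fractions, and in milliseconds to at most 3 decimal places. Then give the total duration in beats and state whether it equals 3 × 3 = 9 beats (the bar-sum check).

1) 0.0ms=0b +1125.0ms=3/2b
2) 1125.0ms=3/2b +562.5ms=3/4b
3) 1687.5ms=9/4b +562.5ms=3/4b
4) 2250.0ms=3b +1125.0ms=3/2b
5) 3375.0ms=9/2b +1125.0ms=3/2b
6) 4500.0ms=6b +321.429ms=3/7b
7) 4821.429ms=45/7b +321.429ms=3/7b
8) 5142.857ms=48/7b +321.429ms=3/7b
9) 5464.286ms=51/7b +321.429ms=3/7b
10) 5785.714ms=54/7b +321.429ms=3/7b
11) 6107.143ms=57/7b +321.429ms=3/7b
12) 6428.571ms=60/7b +321.429ms=3/7b
Σ=9b of 9 (80bpm 3/4) — PASS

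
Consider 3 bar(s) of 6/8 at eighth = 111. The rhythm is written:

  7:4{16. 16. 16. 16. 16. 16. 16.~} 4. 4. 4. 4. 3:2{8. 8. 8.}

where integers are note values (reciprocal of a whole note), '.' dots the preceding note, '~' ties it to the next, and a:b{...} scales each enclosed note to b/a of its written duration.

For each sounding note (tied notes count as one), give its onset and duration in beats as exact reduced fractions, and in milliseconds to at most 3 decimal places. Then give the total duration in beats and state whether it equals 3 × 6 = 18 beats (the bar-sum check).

1) 0.0ms=0b +231.66ms=3/7b
2) 231.66ms=3/7b +231.66ms=3/7b
3) 463.32ms=6/7b +231.66ms=3/7b
4) 694.981ms=9/7b +231.66ms=3/7b
5) 926.641ms=12/7b +231.66ms=3/7b
6) 1158.301ms=15/7b +231.66ms=3/7b
7) 1389.961ms=18/7b +1853.282ms=24/7b
8) 3243.243ms=6b +1621.622ms=3b
9) 4864.865ms=9b +1621.622ms=3b
10) 6486.486ms=12b +1621.622ms=3b
11) 8108.108ms=15b +540.541ms=1b
12) 8648.649ms=16b +540.541ms=1b
13) 9189.189ms=17b +540.541ms=1b
Σ=18b of 18 (111bpm 6/8) — PASS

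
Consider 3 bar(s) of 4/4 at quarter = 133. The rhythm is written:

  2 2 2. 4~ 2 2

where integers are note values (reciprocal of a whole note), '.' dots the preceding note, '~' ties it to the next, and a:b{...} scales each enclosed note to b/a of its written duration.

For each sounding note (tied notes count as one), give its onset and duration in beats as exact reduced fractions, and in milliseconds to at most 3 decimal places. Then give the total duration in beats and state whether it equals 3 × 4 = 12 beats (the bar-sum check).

1) 0.0ms=0b +902.256ms=2b
2) 902.256ms=2b +902.256ms=2b
3) 1804.511ms=4b +1353.383ms=3b
4) 3157.895ms=7b +1353.383ms=3b
5) 4511.278ms=10b +902.256ms=2b
Σ=12b of 12 (133bpm 4/4) — PASS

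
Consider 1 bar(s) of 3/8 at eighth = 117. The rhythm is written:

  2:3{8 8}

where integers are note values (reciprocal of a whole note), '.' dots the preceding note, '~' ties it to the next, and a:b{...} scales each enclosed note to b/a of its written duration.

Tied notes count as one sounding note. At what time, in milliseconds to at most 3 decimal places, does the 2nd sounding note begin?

note 2 onset = 3/2b = 769.231ms

1. 0.0ms @ 0 + 769.231ms (3/2)
2. 769.231ms @ 3/2 + 769.231ms (3/2)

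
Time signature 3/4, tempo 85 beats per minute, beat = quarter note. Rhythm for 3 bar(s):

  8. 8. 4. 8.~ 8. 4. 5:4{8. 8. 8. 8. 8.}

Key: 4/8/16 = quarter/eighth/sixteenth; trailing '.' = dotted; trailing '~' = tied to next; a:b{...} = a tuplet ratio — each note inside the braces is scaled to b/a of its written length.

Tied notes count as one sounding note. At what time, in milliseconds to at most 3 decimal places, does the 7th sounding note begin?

1. 0.0ms @ 0 + 529.412ms (3/4)
2. 529.412ms @ 3/4 + 529.412ms (3/4)
3. 1058.824ms @ 3/2 + 1058.824ms (3/2)
4. 2117.647ms @ 3 + 1058.824ms (3/2)
5. 3176.471ms @ 9/2 + 1058.824ms (3/2)
6. 4235.294ms @ 6 + 423.529ms (3/5)
7. 4658.824ms @ 33/5 + 423.529ms (3/5)
8. 5082.353ms @ 36/5 + 423.529ms (3/5)
9. 5505.882ms @ 39/5 + 423.529ms (3/5)
10. 5929.412ms @ 42/5 + 423.529ms (3/5)

note 7 onset = 33/5b = 4658.824ms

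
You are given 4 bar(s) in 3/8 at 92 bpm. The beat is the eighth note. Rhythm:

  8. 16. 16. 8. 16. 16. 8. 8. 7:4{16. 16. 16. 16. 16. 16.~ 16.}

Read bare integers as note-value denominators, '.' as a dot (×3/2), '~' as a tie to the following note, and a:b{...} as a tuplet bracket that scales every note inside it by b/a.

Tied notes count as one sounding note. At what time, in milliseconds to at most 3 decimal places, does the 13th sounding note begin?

1. 0.0ms @ 0 + 978.261ms (3/2)
2. 978.261ms @ 3/2 + 489.13ms (3/4)
3. 1467.391ms @ 9/4 + 489.13ms (3/4)
4. 1956.522ms @ 3 + 978.261ms (3/2)
5. 2934.783ms @ 9/2 + 489.13ms (3/4)
6. 3423.913ms @ 21/4 + 489.13ms (3/4)
7. 3913.043ms @ 6 + 978.261ms (3/2)
8. 4891.304ms @ 15/2 + 978.261ms (3/2)
9. 5869.565ms @ 9 + 279.503ms (3/7)
10. 6149.068ms @ 66/7 + 279.503ms (3/7)
11. 6428.571ms @ 69/7 + 279.503ms (3/7)
12. 6708.075ms @ 72/7 + 279.503ms (3/7)
13. 6987.578ms @ 75/7 + 279.503ms (3/7)
14. 7267.081ms @ 78/7 + 559.006ms (6/7)

note 13 onset = 75/7b = 6987.578ms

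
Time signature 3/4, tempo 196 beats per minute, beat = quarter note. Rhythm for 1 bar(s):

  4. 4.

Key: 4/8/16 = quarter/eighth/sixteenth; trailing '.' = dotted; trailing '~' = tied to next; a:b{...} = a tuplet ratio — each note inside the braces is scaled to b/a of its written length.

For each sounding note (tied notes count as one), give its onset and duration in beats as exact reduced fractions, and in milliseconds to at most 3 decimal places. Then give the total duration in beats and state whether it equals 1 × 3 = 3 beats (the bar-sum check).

1) 0.0ms=0b +459.184ms=3/2b
2) 459.184ms=3/2b +459.184ms=3/2b
Σ=3b of 3 (196bpm 3/4) — PASS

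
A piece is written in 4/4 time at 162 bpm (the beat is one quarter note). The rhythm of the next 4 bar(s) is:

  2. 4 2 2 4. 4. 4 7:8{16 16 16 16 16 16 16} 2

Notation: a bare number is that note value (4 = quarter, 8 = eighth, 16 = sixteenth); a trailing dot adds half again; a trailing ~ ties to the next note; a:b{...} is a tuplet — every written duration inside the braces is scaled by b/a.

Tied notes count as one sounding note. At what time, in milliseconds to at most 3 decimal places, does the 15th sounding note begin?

note 15 onset = 14b = 5185.185ms

1. 0.0ms @ 0 + 1111.111ms (3)
2. 1111.111ms @ 3 + 370.37ms (1)
3. 1481.481ms @ 4 + 740.741ms (2)
4. 2222.222ms @ 6 + 740.741ms (2)
5. 2962.963ms @ 8 + 555.556ms (3/2)
6. 3518.519ms @ 19/2 + 555.556ms (3/2)
7. 4074.074ms @ 11 + 370.37ms (1)
8. 4444.444ms @ 12 + 105.82ms (2/7)
9. 4550.265ms @ 86/7 + 105.82ms (2/7)
10. 4656.085ms @ 88/7 + 105.82ms (2/7)
11. 4761.905ms @ 90/7 + 105.82ms (2/7)
12. 4867.725ms @ 92/7 + 105.82ms (2/7)
13. 4973.545ms @ 94/7 + 105.82ms (2/7)
14. 5079.365ms @ 96/7 + 105.82ms (2/7)
15. 5185.185ms @ 14 + 740.741ms (2)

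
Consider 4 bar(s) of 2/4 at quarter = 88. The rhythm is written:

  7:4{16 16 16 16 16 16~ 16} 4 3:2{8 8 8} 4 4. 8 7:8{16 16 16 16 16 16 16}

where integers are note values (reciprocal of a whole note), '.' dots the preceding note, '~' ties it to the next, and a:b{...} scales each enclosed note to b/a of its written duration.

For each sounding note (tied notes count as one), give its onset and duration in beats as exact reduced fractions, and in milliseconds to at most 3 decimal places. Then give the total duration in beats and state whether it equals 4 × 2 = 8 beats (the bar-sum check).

1) 0.0ms=0b +97.403ms=1/7b
2) 97.403ms=1/7b +97.403ms=1/7b
3) 194.805ms=2/7b +97.403ms=1/7b
4) 292.208ms=3/7b +97.403ms=1/7b
5) 389.61ms=4/7b +97.403ms=1/7b
6) 487.013ms=5/7b +194.805ms=2/7b
7) 681.818ms=1b +681.818ms=1b
8) 1363.636ms=2b +227.273ms=1/3b
9) 1590.909ms=7/3b +227.273ms=1/3b
10) 1818.182ms=8/3b +227.273ms=1/3b
11) 2045.455ms=3b +681.818ms=1b
12) 2727.273ms=4b +1022.727ms=3/2b
13) 3750.0ms=11/2b +340.909ms=1/2b
14) 4090.909ms=6b +194.805ms=2/7b
15) 4285.714ms=44/7b +194.805ms=2/7b
16) 4480.519ms=46/7b +194.805ms=2/7b
17) 4675.325ms=48/7b +194.805ms=2/7b
18) 4870.13ms=50/7b +194.805ms=2/7b
19) 5064.935ms=52/7b +194.805ms=2/7b
20) 5259.74ms=54/7b +194.805ms=2/7b
Σ=8b of 8 (88bpm 2/4) — PASS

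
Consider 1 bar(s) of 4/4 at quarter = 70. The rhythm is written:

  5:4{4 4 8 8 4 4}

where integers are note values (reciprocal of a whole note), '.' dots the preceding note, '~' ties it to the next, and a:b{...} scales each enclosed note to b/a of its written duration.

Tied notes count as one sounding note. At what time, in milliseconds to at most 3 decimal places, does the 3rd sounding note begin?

1. 0.0ms @ 0 + 685.714ms (4/5)
2. 685.714ms @ 4/5 + 685.714ms (4/5)
3. 1371.429ms @ 8/5 + 342.857ms (2/5)
4. 1714.286ms @ 2 + 342.857ms (2/5)
5. 2057.143ms @ 12/5 + 685.714ms (4/5)
6. 2742.857ms @ 16/5 + 685.714ms (4/5)

note 3 onset = 8/5b = 1371.429ms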